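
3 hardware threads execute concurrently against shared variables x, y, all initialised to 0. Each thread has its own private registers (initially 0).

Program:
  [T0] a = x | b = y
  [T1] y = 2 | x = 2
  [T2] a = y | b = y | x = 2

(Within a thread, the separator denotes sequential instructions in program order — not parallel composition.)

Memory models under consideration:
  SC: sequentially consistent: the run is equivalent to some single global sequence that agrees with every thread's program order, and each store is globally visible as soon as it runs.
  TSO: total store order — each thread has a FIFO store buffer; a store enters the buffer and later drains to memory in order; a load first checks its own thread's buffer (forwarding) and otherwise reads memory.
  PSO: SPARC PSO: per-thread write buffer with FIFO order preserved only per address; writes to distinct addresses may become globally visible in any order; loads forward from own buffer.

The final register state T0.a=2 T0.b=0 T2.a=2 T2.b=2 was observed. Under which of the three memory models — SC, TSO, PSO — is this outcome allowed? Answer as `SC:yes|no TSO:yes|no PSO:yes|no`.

outcome vector order: (T0.a,T0.b,T2.a,T2.b)
[SC] allowed = {0/0/0/0; 0/0/0/2; 0/0/2/2; 0/2/0/0; 0/2/0/2; 0/2/2/2; 2/0/0/0; 2/2/0/0; 2/2/0/2; 2/2/2/2}
[TSO] allowed = {0/0/0/0; 0/0/0/2; 0/0/2/2; 0/2/0/0; 0/2/0/2; 0/2/2/2; 2/0/0/0; 2/2/0/0; 2/2/0/2; 2/2/2/2}
[PSO] allowed = {0/0/0/0; 0/0/0/2; 0/0/2/2; 0/2/0/0; 0/2/0/2; 0/2/2/2; 2/0/0/0; 2/0/0/2; 2/0/2/2; 2/2/0/0; 2/2/0/2; 2/2/2/2}
target 2/0/2/2 ∈ {PSO}

SC:no TSO:no PSO:yes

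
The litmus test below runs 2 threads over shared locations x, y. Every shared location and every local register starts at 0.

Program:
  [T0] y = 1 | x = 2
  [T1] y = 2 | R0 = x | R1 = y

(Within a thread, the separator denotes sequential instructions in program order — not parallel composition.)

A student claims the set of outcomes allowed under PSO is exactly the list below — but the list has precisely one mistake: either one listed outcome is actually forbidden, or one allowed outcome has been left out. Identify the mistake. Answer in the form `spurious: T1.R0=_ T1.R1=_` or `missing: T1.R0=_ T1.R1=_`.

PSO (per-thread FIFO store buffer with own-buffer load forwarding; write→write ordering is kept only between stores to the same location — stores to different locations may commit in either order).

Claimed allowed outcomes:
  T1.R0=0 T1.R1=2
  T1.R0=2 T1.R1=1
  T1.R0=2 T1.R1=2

outcome vector order: (T1.R0,T1.R1)
PSO: 4 outcomes — {<0 1>; <0 2>; <2 1>; <2 2>}
PSO∖claimed = {<0 1>}

missing: T1.R0=0 T1.R1=1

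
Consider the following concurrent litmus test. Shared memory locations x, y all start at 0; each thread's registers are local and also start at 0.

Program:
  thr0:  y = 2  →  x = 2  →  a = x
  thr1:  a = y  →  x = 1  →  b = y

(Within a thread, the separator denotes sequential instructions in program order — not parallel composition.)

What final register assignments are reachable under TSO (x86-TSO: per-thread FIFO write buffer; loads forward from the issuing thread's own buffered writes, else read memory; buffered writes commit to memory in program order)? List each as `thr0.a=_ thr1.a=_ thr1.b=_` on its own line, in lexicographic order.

outcome vector order: (thr0.a,thr1.a,thr1.b)
|TSO outcomes| = 6

thr0.a=1 thr1.a=0 thr1.b=0
thr0.a=1 thr1.a=0 thr1.b=2
thr0.a=1 thr1.a=2 thr1.b=2
thr0.a=2 thr1.a=0 thr1.b=0
thr0.a=2 thr1.a=0 thr1.b=2
thr0.a=2 thr1.a=2 thr1.b=2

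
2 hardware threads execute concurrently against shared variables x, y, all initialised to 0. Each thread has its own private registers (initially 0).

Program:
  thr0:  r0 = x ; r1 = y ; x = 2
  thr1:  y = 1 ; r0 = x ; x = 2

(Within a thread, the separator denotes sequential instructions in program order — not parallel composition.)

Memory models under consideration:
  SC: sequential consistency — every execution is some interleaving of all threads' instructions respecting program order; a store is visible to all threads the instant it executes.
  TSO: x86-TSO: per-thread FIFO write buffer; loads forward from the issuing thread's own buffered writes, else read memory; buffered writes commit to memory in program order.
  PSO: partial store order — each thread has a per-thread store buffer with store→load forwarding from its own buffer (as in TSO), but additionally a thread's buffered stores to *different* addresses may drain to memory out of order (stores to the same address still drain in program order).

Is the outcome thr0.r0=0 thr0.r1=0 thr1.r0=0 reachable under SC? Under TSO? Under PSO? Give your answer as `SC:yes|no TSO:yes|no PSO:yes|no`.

SC:yes TSO:yes PSO:yes

outcome vector order: (thr0.r0,thr0.r1,thr1.r0)
[SC] allowed = {<0 0 0> <0 0 2> <0 1 0> <0 1 2> <2 1 0>}
[TSO] allowed = {<0 0 0> <0 0 2> <0 1 0> <0 1 2> <2 1 0>}
[PSO] allowed = {<0 0 0> <0 0 2> <0 1 0> <0 1 2> <2 0 0> <2 1 0>}
target <0 0 0> ∈ {SC,TSO,PSO}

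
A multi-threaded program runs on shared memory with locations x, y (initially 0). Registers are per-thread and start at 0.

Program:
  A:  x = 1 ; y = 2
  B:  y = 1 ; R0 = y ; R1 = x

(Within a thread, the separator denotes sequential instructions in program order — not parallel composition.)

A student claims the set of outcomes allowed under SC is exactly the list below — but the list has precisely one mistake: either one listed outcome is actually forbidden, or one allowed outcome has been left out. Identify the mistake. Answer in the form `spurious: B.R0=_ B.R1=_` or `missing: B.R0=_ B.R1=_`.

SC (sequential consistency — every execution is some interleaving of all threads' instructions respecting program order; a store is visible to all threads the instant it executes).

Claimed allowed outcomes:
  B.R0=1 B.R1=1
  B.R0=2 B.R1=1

missing: B.R0=1 B.R1=0

outcome vector order: (B.R0,B.R1)
SC (3): (1,0); (1,1); (2,1)
SC∖claimed = {(1,0)}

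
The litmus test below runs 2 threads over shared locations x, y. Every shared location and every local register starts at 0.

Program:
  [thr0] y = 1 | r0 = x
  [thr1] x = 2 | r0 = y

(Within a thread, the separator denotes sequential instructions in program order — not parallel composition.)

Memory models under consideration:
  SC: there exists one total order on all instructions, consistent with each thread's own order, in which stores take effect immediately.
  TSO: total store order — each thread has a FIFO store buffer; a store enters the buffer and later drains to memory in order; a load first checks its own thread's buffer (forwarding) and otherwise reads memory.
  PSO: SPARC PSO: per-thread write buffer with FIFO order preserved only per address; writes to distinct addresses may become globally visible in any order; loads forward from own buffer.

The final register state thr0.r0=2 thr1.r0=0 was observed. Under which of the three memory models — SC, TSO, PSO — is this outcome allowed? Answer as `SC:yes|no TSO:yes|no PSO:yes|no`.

outcome vector order: (thr0.r0,thr1.r0)
SC (3): <0 1> <2 0> <2 1>
TSO (4): <0 0> <0 1> <2 0> <2 1>
PSO (4): <0 0> <0 1> <2 0> <2 1>
target <2 0> ∈ {SC,TSO,PSO}

SC:yes TSO:yes PSO:yes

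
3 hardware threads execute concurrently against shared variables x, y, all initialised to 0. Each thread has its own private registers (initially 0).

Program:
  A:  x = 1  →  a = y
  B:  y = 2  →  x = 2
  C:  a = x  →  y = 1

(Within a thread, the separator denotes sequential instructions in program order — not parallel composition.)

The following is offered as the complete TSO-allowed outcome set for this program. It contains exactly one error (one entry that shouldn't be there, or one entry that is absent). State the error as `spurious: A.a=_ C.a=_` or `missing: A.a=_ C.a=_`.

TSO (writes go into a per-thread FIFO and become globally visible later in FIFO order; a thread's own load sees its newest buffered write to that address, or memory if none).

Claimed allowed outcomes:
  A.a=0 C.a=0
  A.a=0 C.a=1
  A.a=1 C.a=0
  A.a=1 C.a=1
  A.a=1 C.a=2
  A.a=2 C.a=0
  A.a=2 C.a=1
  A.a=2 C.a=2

missing: A.a=0 C.a=2

outcome vector order: (A.a,C.a)
[TSO] allowed = {00; 01; 02; 10; 11; 12; 20; 21; 22}
TSO∖claimed = {02}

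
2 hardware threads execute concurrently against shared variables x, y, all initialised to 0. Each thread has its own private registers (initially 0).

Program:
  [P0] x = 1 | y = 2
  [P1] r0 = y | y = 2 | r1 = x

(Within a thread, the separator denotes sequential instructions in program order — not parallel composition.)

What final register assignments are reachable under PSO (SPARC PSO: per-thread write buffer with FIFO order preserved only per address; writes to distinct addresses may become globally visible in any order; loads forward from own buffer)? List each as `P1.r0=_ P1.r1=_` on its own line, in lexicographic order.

outcome vector order: (P1.r0,P1.r1)
|PSO outcomes| = 4

P1.r0=0 P1.r1=0
P1.r0=0 P1.r1=1
P1.r0=2 P1.r1=0
P1.r0=2 P1.r1=1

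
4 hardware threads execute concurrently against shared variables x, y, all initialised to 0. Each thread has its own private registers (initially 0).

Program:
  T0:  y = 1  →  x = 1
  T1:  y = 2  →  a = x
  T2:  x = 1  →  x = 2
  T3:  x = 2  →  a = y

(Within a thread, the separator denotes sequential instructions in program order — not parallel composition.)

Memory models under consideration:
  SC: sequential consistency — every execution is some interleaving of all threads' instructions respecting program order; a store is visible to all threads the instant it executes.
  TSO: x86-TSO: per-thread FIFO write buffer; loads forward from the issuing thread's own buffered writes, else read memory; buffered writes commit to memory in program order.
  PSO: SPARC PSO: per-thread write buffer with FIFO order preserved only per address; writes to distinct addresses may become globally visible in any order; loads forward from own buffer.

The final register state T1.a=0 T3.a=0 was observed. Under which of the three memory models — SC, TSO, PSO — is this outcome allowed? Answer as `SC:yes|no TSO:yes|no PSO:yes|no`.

outcome vector order: (T1.a,T3.a)
SC (8): 01 02 10 11 12 20 21 22
TSO (9): 00 01 02 10 11 12 20 21 22
PSO (9): 00 01 02 10 11 12 20 21 22
target 00 ∈ {TSO,PSO}

SC:no TSO:yes PSO:yes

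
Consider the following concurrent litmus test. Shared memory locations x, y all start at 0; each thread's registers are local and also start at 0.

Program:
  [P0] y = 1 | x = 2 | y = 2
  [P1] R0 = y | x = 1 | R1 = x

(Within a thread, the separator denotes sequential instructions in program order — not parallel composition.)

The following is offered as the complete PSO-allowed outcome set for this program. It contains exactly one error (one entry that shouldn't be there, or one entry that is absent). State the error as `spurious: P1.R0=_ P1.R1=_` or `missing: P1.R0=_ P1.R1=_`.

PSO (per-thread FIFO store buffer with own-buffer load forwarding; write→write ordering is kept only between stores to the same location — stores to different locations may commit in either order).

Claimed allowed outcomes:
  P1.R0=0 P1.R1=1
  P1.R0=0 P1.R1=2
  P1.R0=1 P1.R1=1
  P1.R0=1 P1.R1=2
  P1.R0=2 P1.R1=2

missing: P1.R0=2 P1.R1=1

outcome vector order: (P1.R0,P1.R1)
[PSO] allowed = {01; 02; 11; 12; 21; 22}
PSO∖claimed = {21}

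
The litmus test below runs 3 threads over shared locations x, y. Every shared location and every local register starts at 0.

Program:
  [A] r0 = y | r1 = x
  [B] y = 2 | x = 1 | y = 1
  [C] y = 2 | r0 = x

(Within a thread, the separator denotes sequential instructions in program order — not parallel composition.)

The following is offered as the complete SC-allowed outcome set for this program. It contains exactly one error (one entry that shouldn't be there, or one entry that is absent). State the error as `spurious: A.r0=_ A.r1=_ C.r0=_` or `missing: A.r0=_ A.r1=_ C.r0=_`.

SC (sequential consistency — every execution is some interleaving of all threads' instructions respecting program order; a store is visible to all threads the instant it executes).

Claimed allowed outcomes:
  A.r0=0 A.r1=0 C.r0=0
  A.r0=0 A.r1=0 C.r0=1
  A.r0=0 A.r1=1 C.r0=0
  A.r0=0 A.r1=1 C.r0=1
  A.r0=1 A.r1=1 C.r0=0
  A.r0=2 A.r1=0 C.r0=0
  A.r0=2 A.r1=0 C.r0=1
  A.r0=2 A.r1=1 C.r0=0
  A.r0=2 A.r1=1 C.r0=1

missing: A.r0=1 A.r1=1 C.r0=1

outcome vector order: (A.r0,A.r1,C.r0)
SC (10): 000, 001, 010, 011, 110, 111, 200, 201, 210, 211
SC∖claimed = {111}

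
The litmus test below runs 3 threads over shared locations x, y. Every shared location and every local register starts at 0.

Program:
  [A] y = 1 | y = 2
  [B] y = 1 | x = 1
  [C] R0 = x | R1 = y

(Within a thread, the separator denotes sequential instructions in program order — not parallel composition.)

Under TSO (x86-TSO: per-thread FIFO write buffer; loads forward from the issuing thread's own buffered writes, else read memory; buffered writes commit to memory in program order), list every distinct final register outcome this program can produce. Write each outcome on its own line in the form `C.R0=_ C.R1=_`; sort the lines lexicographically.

C.R0=0 C.R1=0
C.R0=0 C.R1=1
C.R0=0 C.R1=2
C.R0=1 C.R1=1
C.R0=1 C.R1=2

outcome vector order: (C.R0,C.R1)
|TSO outcomes| = 5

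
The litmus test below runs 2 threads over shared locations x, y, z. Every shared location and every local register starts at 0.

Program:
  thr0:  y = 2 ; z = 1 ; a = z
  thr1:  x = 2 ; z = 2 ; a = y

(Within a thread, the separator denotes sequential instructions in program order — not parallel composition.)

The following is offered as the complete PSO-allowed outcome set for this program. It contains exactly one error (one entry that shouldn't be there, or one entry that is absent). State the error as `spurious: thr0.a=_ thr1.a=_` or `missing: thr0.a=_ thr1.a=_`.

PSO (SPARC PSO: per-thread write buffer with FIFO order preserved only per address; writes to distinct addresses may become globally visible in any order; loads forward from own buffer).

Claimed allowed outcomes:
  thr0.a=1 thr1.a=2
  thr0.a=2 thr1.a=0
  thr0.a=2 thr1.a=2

missing: thr0.a=1 thr1.a=0

outcome vector order: (thr0.a,thr1.a)
[PSO] allowed = {10, 12, 20, 22}
PSO∖claimed = {10}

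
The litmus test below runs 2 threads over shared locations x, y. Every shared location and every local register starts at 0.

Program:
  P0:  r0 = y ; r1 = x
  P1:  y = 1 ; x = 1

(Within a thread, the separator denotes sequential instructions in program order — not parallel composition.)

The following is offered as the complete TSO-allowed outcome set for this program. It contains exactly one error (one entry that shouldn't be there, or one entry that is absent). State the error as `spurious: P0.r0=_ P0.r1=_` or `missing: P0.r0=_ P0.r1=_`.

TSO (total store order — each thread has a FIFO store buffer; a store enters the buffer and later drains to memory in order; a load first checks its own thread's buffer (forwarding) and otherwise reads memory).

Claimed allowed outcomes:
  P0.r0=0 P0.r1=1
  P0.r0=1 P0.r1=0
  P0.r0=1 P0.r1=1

missing: P0.r0=0 P0.r1=0

outcome vector order: (P0.r0,P0.r1)
[TSO] allowed = {(0,0); (0,1); (1,0); (1,1)}
TSO∖claimed = {(0,0)}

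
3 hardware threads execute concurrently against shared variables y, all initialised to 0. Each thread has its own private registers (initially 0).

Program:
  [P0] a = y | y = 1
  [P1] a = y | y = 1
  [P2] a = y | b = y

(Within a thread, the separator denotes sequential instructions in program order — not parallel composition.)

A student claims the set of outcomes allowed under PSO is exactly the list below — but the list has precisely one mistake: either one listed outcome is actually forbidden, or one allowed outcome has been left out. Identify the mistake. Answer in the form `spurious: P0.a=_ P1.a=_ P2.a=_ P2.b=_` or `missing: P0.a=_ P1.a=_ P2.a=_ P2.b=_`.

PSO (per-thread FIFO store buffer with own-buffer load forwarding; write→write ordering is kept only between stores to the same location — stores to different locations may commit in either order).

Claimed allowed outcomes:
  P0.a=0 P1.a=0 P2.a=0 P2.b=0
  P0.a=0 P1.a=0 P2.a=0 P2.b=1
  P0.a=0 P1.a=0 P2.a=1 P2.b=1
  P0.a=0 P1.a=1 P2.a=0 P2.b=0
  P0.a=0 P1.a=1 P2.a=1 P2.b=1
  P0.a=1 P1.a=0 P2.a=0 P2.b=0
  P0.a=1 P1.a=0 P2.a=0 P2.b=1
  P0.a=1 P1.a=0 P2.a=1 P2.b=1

missing: P0.a=0 P1.a=1 P2.a=0 P2.b=1

outcome vector order: (P0.a,P1.a,P2.a,P2.b)
under PSO → 0/0/0/0 0/0/0/1 0/0/1/1 0/1/0/0 0/1/0/1 0/1/1/1 1/0/0/0 1/0/0/1 1/0/1/1
PSO∖claimed = {0/1/0/1}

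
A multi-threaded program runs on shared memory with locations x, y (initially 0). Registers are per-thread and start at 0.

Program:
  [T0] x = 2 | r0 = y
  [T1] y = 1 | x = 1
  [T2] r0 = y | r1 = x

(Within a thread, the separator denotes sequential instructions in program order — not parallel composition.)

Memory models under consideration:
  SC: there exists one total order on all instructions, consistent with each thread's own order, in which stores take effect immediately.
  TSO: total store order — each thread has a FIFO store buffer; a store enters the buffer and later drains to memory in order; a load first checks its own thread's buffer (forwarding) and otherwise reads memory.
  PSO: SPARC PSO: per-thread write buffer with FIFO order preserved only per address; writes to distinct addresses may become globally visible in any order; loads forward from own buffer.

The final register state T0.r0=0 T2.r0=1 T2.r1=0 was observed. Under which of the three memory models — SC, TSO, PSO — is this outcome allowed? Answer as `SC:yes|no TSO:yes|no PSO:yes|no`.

SC:no TSO:yes PSO:yes

outcome vector order: (T0.r0,T2.r0,T2.r1)
[SC] allowed = {(0,0,0), (0,0,1), (0,0,2), (0,1,1), (0,1,2), (1,0,0), (1,0,1), (1,0,2), (1,1,0), (1,1,1), (1,1,2)}
[TSO] allowed = {(0,0,0), (0,0,1), (0,0,2), (0,1,0), (0,1,1), (0,1,2), (1,0,0), (1,0,1), (1,0,2), (1,1,0), (1,1,1), (1,1,2)}
[PSO] allowed = {(0,0,0), (0,0,1), (0,0,2), (0,1,0), (0,1,1), (0,1,2), (1,0,0), (1,0,1), (1,0,2), (1,1,0), (1,1,1), (1,1,2)}
target (0,1,0) ∈ {TSO,PSO}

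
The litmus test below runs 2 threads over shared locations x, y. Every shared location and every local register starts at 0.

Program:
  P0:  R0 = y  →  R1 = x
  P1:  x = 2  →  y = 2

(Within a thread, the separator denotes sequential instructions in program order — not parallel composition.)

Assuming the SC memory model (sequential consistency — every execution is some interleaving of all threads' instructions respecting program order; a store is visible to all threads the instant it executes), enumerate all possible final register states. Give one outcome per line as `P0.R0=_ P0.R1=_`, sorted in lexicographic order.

P0.R0=0 P0.R1=0
P0.R0=0 P0.R1=2
P0.R0=2 P0.R1=2

outcome vector order: (P0.R0,P0.R1)
|SC outcomes| = 3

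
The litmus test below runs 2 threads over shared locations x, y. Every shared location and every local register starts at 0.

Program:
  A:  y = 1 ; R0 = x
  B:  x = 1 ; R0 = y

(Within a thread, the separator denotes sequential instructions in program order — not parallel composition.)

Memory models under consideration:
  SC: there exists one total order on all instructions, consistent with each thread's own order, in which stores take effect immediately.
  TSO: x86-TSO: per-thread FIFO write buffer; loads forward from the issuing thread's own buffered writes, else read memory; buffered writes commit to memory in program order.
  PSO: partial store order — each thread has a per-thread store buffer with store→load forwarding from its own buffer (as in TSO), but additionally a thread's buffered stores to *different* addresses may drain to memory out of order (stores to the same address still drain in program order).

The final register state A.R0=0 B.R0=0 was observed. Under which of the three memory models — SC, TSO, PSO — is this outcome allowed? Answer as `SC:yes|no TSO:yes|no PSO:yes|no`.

outcome vector order: (A.R0,B.R0)
SC (3): 0/1, 1/0, 1/1
TSO (4): 0/0, 0/1, 1/0, 1/1
PSO (4): 0/0, 0/1, 1/0, 1/1
target 0/0 ∈ {TSO,PSO}

SC:no TSO:yes PSO:yes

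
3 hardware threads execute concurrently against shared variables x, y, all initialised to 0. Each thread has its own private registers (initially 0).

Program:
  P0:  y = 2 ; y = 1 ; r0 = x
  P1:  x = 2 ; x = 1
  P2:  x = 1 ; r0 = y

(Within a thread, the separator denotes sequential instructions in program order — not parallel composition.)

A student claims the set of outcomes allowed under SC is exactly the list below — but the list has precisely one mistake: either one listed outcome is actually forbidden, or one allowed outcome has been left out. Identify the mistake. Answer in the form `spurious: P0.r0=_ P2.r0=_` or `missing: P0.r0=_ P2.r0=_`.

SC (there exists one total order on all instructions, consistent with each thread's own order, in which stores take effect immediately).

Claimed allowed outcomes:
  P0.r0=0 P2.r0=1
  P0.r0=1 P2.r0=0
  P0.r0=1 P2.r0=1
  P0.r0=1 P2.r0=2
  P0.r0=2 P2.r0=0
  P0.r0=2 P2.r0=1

missing: P0.r0=2 P2.r0=2

outcome vector order: (P0.r0,P2.r0)
SC (7): 01; 10; 11; 12; 20; 21; 22
SC∖claimed = {22}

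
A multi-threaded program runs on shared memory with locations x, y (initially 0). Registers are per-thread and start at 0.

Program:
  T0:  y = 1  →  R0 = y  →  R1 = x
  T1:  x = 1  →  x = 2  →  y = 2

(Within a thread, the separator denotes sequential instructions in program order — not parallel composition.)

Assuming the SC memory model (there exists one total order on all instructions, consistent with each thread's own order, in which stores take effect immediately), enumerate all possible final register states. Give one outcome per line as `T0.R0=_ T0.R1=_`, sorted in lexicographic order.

T0.R0=1 T0.R1=0
T0.R0=1 T0.R1=1
T0.R0=1 T0.R1=2
T0.R0=2 T0.R1=2

outcome vector order: (T0.R0,T0.R1)
|SC outcomes| = 4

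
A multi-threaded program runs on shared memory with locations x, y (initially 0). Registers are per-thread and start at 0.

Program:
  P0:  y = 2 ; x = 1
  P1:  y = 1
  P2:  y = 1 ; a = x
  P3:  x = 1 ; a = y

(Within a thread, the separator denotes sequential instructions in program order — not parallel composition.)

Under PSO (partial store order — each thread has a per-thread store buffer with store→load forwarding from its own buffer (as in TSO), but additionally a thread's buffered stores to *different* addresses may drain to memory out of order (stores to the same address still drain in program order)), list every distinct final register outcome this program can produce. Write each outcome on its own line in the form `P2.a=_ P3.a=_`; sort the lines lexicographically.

outcome vector order: (P2.a,P3.a)
|PSO outcomes| = 6

P2.a=0 P3.a=0
P2.a=0 P3.a=1
P2.a=0 P3.a=2
P2.a=1 P3.a=0
P2.a=1 P3.a=1
P2.a=1 P3.a=2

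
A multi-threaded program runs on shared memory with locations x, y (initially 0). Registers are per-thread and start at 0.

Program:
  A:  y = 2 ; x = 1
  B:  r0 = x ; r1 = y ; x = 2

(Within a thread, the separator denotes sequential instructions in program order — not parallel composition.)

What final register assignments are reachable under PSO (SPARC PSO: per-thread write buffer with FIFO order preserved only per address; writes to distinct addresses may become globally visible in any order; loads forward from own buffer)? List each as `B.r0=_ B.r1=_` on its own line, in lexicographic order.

B.r0=0 B.r1=0
B.r0=0 B.r1=2
B.r0=1 B.r1=0
B.r0=1 B.r1=2

outcome vector order: (B.r0,B.r1)
|PSO outcomes| = 4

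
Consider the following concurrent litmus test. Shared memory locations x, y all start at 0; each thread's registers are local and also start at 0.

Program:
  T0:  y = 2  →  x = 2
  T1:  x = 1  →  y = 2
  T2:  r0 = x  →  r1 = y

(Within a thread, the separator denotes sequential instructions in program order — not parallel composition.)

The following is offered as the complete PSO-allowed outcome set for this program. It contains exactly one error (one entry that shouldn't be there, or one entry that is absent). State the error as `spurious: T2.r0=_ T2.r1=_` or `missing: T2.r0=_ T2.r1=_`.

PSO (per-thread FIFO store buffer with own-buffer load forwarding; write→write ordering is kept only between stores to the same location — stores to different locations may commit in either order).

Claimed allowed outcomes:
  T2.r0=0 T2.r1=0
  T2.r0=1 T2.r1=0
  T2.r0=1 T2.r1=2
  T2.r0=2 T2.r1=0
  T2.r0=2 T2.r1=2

outcome vector order: (T2.r0,T2.r1)
under PSO → 00; 02; 10; 12; 20; 22
PSO∖claimed = {02}

missing: T2.r0=0 T2.r1=2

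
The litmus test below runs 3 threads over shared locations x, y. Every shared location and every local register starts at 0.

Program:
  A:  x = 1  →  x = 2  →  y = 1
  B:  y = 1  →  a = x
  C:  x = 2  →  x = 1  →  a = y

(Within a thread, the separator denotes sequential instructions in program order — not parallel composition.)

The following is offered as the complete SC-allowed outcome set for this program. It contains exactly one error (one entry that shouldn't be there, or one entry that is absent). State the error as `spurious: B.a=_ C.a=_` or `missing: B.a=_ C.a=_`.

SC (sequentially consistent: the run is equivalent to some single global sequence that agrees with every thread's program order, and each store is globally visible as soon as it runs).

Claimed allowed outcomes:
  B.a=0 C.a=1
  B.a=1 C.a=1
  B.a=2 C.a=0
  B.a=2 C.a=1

missing: B.a=1 C.a=0

outcome vector order: (B.a,C.a)
SC: 5 outcomes — {01; 10; 11; 20; 21}
SC∖claimed = {10}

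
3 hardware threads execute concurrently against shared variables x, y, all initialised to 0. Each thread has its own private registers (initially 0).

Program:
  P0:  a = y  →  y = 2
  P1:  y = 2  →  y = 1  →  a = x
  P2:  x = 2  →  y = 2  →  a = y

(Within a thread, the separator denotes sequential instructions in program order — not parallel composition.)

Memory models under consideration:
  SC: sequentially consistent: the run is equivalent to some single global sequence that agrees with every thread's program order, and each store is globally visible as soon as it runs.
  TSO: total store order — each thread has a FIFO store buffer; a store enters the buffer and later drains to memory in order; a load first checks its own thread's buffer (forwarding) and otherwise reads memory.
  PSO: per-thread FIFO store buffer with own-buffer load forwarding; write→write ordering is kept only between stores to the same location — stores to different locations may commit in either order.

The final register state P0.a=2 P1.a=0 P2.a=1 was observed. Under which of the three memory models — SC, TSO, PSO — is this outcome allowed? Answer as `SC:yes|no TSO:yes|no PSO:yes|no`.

SC:no TSO:yes PSO:yes

outcome vector order: (P0.a,P1.a,P2.a)
under SC → 002; 021; 022; 102; 121; 122; 202; 221; 222
under TSO → 001; 002; 021; 022; 101; 102; 121; 122; 201; 202; 221; 222
under PSO → 001; 002; 021; 022; 101; 102; 121; 122; 201; 202; 221; 222
target 201 ∈ {TSO,PSO}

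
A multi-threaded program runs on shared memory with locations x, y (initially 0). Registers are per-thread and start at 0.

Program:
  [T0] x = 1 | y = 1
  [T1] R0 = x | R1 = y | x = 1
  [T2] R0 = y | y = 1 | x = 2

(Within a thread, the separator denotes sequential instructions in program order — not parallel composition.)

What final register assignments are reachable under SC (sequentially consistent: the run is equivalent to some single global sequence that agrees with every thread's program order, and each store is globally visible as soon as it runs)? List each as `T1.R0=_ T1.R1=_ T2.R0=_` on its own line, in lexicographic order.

outcome vector order: (T1.R0,T1.R1,T2.R0)
|SC outcomes| = 10

T1.R0=0 T1.R1=0 T2.R0=0
T1.R0=0 T1.R1=0 T2.R0=1
T1.R0=0 T1.R1=1 T2.R0=0
T1.R0=0 T1.R1=1 T2.R0=1
T1.R0=1 T1.R1=0 T2.R0=0
T1.R0=1 T1.R1=0 T2.R0=1
T1.R0=1 T1.R1=1 T2.R0=0
T1.R0=1 T1.R1=1 T2.R0=1
T1.R0=2 T1.R1=1 T2.R0=0
T1.R0=2 T1.R1=1 T2.R0=1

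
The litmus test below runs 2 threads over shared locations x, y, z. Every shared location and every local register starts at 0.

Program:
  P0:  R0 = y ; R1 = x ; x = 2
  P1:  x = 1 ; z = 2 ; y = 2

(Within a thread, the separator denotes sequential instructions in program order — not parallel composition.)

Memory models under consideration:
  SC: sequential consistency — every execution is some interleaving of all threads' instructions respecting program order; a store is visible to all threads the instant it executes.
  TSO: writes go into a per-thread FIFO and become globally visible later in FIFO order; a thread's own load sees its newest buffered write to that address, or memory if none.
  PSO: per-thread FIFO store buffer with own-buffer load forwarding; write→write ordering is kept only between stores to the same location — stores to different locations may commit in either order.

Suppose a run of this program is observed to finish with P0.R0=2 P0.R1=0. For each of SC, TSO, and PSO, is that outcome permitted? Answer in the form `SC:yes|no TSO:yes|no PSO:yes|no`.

outcome vector order: (P0.R0,P0.R1)
SC: 3 outcomes — {0/0; 0/1; 2/1}
TSO: 3 outcomes — {0/0; 0/1; 2/1}
PSO: 4 outcomes — {0/0; 0/1; 2/0; 2/1}
target 2/0 ∈ {PSO}

SC:no TSO:no PSO:yes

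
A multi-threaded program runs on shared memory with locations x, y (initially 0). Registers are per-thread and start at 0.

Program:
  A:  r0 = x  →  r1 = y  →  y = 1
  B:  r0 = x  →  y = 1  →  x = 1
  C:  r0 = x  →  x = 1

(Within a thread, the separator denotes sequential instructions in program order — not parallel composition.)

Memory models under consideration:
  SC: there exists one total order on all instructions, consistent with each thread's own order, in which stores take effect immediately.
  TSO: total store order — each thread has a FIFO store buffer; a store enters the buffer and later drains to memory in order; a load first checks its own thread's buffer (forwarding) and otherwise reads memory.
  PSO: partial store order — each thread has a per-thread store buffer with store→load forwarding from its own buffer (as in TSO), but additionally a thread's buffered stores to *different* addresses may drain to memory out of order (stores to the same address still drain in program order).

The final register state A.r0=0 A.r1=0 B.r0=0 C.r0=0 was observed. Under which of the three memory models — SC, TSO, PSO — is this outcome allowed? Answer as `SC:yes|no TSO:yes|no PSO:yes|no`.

outcome vector order: (A.r0,A.r1,B.r0,C.r0)
SC: 11 outcomes — {(0,0,0,0); (0,0,0,1); (0,0,1,0); (0,1,0,0); (0,1,0,1); (0,1,1,0); (1,0,0,0); (1,0,1,0); (1,1,0,0); (1,1,0,1); (1,1,1,0)}
TSO: 11 outcomes — {(0,0,0,0); (0,0,0,1); (0,0,1,0); (0,1,0,0); (0,1,0,1); (0,1,1,0); (1,0,0,0); (1,0,1,0); (1,1,0,0); (1,1,0,1); (1,1,1,0)}
PSO: 12 outcomes — {(0,0,0,0); (0,0,0,1); (0,0,1,0); (0,1,0,0); (0,1,0,1); (0,1,1,0); (1,0,0,0); (1,0,0,1); (1,0,1,0); (1,1,0,0); (1,1,0,1); (1,1,1,0)}
target (0,0,0,0) ∈ {SC,TSO,PSO}

SC:yes TSO:yes PSO:yes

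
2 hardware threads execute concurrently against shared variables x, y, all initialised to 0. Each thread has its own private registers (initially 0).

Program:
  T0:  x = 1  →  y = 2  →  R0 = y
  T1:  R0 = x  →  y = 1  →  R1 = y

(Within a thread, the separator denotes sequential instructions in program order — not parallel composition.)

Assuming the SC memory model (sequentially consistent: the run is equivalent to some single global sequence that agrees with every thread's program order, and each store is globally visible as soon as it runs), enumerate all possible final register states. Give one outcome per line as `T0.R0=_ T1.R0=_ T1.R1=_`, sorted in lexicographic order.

outcome vector order: (T0.R0,T1.R0,T1.R1)
|SC outcomes| = 6

T0.R0=1 T1.R0=0 T1.R1=1
T0.R0=1 T1.R0=1 T1.R1=1
T0.R0=2 T1.R0=0 T1.R1=1
T0.R0=2 T1.R0=0 T1.R1=2
T0.R0=2 T1.R0=1 T1.R1=1
T0.R0=2 T1.R0=1 T1.R1=2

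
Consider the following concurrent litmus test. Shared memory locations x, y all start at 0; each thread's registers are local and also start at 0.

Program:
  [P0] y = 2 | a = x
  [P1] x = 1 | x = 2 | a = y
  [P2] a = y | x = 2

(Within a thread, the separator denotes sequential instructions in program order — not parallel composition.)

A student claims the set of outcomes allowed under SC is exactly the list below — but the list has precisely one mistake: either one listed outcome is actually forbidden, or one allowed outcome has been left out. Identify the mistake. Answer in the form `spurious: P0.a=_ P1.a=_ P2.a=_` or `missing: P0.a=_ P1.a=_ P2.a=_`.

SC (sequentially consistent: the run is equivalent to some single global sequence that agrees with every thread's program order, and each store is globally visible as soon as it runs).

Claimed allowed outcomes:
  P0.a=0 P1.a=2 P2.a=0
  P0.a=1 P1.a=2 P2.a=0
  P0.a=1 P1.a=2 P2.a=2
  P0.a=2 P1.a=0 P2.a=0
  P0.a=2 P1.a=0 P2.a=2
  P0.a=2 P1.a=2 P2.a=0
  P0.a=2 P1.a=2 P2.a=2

missing: P0.a=0 P1.a=2 P2.a=2

outcome vector order: (P0.a,P1.a,P2.a)
SC (8): 020, 022, 120, 122, 200, 202, 220, 222
SC∖claimed = {022}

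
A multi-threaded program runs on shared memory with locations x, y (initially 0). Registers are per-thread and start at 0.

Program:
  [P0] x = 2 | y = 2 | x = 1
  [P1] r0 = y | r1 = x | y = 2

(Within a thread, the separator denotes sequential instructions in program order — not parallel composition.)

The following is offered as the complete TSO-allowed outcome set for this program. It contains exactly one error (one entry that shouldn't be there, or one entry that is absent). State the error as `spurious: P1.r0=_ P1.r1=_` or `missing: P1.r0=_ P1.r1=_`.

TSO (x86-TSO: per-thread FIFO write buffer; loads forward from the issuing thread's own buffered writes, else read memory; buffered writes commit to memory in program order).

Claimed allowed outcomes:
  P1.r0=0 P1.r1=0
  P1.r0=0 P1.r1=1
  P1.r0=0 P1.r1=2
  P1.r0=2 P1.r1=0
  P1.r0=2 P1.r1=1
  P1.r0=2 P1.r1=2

spurious: P1.r0=2 P1.r1=0

outcome vector order: (P1.r0,P1.r1)
[TSO] allowed = {<0 0>, <0 1>, <0 2>, <2 1>, <2 2>}
claimed∖TSO = {<2 0>}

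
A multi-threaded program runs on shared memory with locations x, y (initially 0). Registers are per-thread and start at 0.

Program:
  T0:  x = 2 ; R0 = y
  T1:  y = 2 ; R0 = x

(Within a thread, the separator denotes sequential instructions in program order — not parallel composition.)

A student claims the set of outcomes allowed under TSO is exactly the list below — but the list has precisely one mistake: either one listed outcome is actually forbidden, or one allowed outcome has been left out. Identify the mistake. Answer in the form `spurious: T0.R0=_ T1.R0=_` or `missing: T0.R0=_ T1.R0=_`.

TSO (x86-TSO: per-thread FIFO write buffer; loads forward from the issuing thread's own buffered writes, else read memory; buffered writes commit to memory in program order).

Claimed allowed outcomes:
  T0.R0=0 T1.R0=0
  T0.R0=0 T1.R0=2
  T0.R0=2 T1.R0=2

outcome vector order: (T0.R0,T1.R0)
under TSO → 0/0 0/2 2/0 2/2
TSO∖claimed = {2/0}

missing: T0.R0=2 T1.R0=0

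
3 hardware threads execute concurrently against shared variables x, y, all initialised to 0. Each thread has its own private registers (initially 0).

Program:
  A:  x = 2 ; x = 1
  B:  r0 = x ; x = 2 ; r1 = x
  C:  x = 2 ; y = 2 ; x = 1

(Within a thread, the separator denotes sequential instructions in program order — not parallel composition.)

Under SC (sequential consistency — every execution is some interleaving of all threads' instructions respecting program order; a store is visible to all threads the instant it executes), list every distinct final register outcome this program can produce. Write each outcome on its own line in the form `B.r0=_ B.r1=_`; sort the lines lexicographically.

outcome vector order: (B.r0,B.r1)
|SC outcomes| = 6

B.r0=0 B.r1=1
B.r0=0 B.r1=2
B.r0=1 B.r1=1
B.r0=1 B.r1=2
B.r0=2 B.r1=1
B.r0=2 B.r1=2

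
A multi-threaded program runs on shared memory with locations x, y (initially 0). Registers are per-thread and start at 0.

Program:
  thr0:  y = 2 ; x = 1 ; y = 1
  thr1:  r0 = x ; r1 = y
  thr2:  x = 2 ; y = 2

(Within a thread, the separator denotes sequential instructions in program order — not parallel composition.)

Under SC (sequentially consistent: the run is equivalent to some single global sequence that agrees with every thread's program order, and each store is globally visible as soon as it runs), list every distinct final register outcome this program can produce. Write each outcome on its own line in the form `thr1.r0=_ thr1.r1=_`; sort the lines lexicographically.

thr1.r0=0 thr1.r1=0
thr1.r0=0 thr1.r1=1
thr1.r0=0 thr1.r1=2
thr1.r0=1 thr1.r1=1
thr1.r0=1 thr1.r1=2
thr1.r0=2 thr1.r1=0
thr1.r0=2 thr1.r1=1
thr1.r0=2 thr1.r1=2

outcome vector order: (thr1.r0,thr1.r1)
|SC outcomes| = 8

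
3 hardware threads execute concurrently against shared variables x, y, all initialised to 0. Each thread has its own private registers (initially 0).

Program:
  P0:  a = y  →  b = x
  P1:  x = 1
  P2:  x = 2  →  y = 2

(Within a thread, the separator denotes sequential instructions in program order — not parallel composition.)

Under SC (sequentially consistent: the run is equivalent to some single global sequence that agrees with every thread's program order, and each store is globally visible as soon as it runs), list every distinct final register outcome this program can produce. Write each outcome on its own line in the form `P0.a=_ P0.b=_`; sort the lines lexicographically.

outcome vector order: (P0.a,P0.b)
|SC outcomes| = 5

P0.a=0 P0.b=0
P0.a=0 P0.b=1
P0.a=0 P0.b=2
P0.a=2 P0.b=1
P0.a=2 P0.b=2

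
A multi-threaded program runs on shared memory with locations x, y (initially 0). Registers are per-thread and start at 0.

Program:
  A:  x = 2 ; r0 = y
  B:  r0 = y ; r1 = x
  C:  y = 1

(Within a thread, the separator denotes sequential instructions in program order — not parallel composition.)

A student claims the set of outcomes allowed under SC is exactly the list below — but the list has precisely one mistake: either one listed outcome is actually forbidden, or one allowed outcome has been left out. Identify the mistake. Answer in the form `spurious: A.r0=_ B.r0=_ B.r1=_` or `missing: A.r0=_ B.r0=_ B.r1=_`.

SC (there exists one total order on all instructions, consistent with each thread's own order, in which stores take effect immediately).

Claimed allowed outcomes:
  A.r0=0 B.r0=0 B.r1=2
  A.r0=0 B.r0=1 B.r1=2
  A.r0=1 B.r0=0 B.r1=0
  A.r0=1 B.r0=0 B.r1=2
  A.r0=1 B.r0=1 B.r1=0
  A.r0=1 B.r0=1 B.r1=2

missing: A.r0=0 B.r0=0 B.r1=0

outcome vector order: (A.r0,B.r0,B.r1)
SC (7): <0 0 0> <0 0 2> <0 1 2> <1 0 0> <1 0 2> <1 1 0> <1 1 2>
SC∖claimed = {<0 0 0>}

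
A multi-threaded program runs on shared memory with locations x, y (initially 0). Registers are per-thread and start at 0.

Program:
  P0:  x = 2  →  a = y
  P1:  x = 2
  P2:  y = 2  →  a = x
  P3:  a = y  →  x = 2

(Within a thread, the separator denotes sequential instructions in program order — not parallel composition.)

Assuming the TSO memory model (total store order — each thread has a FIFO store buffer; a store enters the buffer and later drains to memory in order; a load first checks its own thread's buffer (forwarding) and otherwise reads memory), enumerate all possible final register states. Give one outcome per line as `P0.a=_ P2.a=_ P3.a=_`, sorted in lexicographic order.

outcome vector order: (P0.a,P2.a,P3.a)
|TSO outcomes| = 8

P0.a=0 P2.a=0 P3.a=0
P0.a=0 P2.a=0 P3.a=2
P0.a=0 P2.a=2 P3.a=0
P0.a=0 P2.a=2 P3.a=2
P0.a=2 P2.a=0 P3.a=0
P0.a=2 P2.a=0 P3.a=2
P0.a=2 P2.a=2 P3.a=0
P0.a=2 P2.a=2 P3.a=2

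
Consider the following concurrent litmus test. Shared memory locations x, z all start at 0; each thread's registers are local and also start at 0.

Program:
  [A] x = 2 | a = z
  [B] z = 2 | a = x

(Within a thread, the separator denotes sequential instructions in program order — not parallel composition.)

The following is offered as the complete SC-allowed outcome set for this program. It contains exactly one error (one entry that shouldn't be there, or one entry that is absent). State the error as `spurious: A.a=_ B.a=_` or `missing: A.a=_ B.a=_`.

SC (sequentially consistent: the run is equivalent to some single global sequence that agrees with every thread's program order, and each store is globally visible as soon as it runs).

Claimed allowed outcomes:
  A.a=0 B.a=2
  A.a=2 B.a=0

outcome vector order: (A.a,B.a)
under SC → 0/2, 2/0, 2/2
SC∖claimed = {2/2}

missing: A.a=2 B.a=2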